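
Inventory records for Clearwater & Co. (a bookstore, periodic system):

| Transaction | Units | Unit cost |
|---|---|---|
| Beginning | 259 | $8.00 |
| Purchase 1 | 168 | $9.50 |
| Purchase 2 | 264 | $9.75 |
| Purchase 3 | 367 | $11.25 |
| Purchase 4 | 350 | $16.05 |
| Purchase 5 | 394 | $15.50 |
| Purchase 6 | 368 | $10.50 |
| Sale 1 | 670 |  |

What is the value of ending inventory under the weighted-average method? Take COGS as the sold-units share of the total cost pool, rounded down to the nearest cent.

Sale 1, sell 670: 670/2170 × $25,959.25 → $8,015.06
Ending inventory (cost pool remaining) = $17,944.19
Check: goods available $25,959.25 = COGS $8,015.06 + ending $17,944.19

Ending inventory = $17,944.19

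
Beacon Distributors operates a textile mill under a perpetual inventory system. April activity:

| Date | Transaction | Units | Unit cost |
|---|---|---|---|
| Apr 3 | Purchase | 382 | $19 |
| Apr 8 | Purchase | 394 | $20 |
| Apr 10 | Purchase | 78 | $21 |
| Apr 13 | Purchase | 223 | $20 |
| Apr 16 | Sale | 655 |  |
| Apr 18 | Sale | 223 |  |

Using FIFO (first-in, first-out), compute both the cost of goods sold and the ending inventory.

Apr 16, 655 sold [FIFO — oldest first]: 382 @ $19 + 273 @ $20 = $12,718
Apr 18, 223 sold [FIFO — oldest first]: 121 @ $20 + 78 @ $21 + 24 @ $20 = $4,538
Total COGS = $12,718 + $4,538 = $17,256
Ending inventory: 199 @ $20 = $3,980

COGS = $17,256; ending inventory = $3,980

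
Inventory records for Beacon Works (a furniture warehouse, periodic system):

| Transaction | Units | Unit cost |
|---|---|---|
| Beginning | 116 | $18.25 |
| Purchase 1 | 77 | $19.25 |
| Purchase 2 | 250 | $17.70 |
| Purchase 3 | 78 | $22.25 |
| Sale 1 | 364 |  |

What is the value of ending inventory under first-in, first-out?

Ending inventory = $3,133.80

Sale 1 (364) [FIFO — oldest first]: 116 @ $18.25 + 77 @ $19.25 + 171 @ $17.70 = $6,625.95
Ending inventory: 79 @ $17.70 + 78 @ $22.25 = $3,133.80
Check: goods available $9,759.75 = COGS $6,625.95 + ending $3,133.80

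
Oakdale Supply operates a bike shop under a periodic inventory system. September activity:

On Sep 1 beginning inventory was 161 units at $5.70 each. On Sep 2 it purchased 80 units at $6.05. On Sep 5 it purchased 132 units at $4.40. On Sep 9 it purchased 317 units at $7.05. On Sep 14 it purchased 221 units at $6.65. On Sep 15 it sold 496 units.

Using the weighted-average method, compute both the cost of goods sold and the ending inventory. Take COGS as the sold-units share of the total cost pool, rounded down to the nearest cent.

Sep 15, sell 496: 496/911 × $5,687.00 → $3,096.32
Ending inventory (cost pool remaining) = $2,590.68

COGS = $3,096.32; ending inventory = $2,590.68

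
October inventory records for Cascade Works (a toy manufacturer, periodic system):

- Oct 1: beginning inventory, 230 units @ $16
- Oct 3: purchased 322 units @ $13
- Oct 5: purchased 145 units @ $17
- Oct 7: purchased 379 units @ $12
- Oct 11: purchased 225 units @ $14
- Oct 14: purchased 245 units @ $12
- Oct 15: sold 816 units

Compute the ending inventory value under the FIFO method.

Oct 15, 816 sold [FIFO — oldest first]: 230 @ $16 + 322 @ $13 + 145 @ $17 + 119 @ $12 = $11,759
Ending inventory: 260 @ $12 + 225 @ $14 + 245 @ $12 = $9,210
Check: goods available $20,969 = COGS $11,759 + ending $9,210

Ending inventory = $9,210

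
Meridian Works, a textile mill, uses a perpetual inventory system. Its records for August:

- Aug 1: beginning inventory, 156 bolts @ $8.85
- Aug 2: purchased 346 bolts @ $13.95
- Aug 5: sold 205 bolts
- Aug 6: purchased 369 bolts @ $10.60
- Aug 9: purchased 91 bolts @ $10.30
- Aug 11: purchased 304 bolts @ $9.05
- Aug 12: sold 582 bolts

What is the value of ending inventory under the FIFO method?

Ending inventory = $4,578.90

Aug 5, 205 sold [FIFO — oldest first]: 156 @ $8.85 + 49 @ $13.95 = $2,064.15
Aug 12, 582 sold [FIFO — oldest first]: 297 @ $13.95 + 285 @ $10.60 = $7,164.15
Total COGS = $2,064.15 + $7,164.15 = $9,228.30
Ending inventory: 84 @ $10.60 + 91 @ $10.30 + 304 @ $9.05 = $4,578.90
Check: goods available $13,807.20 = COGS $9,228.30 + ending $4,578.90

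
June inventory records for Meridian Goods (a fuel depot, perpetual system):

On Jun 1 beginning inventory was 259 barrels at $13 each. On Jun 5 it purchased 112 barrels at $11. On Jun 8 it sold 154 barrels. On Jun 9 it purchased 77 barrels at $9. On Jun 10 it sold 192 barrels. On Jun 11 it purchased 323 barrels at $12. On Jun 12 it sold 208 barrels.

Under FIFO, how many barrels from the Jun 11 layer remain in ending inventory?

217

Jun 8, 154 sold [FIFO — oldest first]: 154 @ $13 = $2,002
Jun 10, 192 sold [FIFO — oldest first]: 105 @ $13 + 87 @ $11 = $2,322
Jun 12, 208 sold [FIFO — oldest first]: 25 @ $11 + 77 @ $9 + 106 @ $12 = $2,240
Total COGS = $2,002 + $2,322 + $2,240 = $6,564
Ending inventory: 217 @ $12 = $2,604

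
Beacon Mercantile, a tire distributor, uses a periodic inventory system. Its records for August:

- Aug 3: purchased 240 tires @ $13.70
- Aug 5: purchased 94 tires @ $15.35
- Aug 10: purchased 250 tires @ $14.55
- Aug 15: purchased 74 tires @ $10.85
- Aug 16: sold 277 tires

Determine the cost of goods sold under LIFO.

COGS = $3,756.55

Aug 16, 277 sold [LIFO — newest first]: 74 @ $10.85 + 203 @ $14.55 = $3,756.55
Ending inventory: 240 @ $13.70 + 94 @ $15.35 + 47 @ $14.55 = $5,414.75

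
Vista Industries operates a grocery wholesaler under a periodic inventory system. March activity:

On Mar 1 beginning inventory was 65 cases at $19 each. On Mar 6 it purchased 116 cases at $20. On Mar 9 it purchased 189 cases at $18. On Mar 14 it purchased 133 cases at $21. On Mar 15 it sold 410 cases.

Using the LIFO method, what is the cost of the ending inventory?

Ending inventory = $1,795

Mar 15, 410 sold [LIFO — newest first]: 133 @ $21 + 189 @ $18 + 88 @ $20 = $7,955
Ending inventory: 65 @ $19 + 28 @ $20 = $1,795
Check: goods available $9,750 = COGS $7,955 + ending $1,795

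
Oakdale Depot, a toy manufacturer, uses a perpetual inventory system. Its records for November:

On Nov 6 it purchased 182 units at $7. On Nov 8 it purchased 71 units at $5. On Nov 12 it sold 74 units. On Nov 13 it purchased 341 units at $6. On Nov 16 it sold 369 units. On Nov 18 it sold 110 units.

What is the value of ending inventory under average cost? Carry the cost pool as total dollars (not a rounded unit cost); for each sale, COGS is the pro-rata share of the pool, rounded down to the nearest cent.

After Nov 6: 182 on hand, pool $1,274.00 (≈ $7.0000 each)
After Nov 8: 253 on hand, pool $1,629.00 (≈ $6.4387 each)
Nov 12, sell 74: 74/253 × $1,629.00 → $476.46
After Nov 13: 520 on hand, pool $3,198.54 (≈ $6.1510 each)
Nov 16, sell 369: 369/520 × $3,198.54 → $2,269.73
Nov 18, sell 110: 110/151 × $928.81 → $676.61
Total COGS = $476.46 + $2,269.73 + $676.61 = $3,422.80
Ending inventory (cost pool remaining) = $252.20
Check: goods available $3,675.00 = COGS $3,422.80 + ending $252.20

Ending inventory = $252.20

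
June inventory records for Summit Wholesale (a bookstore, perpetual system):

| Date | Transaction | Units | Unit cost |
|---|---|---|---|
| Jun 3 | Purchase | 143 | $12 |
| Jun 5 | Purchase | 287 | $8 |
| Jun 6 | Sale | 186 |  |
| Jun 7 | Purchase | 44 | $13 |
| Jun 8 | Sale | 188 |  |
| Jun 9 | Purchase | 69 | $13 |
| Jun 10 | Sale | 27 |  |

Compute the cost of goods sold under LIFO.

Jun 6, 186 sold [LIFO — newest first]: 186 @ $8 = $1,488
Jun 8, 188 sold [LIFO — newest first]: 44 @ $13 + 101 @ $8 + 43 @ $12 = $1,896
Jun 10, 27 sold [LIFO — newest first]: 27 @ $13 = $351
Total COGS = $1,488 + $1,896 + $351 = $3,735
Ending inventory: 100 @ $12 + 42 @ $13 = $1,746
Check: goods available $5,481 = COGS $3,735 + ending $1,746

COGS = $3,735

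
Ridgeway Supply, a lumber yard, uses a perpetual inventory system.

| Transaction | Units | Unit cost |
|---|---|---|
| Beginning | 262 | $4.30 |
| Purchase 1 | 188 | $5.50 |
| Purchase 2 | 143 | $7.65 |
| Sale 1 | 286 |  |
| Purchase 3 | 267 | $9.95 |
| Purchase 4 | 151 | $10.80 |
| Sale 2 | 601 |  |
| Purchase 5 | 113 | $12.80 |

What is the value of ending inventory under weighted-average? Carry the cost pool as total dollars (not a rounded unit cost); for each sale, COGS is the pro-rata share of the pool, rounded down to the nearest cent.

After Beginning: 262 on hand, pool $1,126.60 (≈ $4.3000 each)
After Purchase 1: 450 on hand, pool $2,160.60 (≈ $4.8013 each)
After Purchase 2: 593 on hand, pool $3,254.55 (≈ $5.4883 each)
Sale 1, sell 286: 286/593 × $3,254.55 → $1,569.64
After Purchase 3: 574 on hand, pool $4,341.56 (≈ $7.5637 each)
After Purchase 4: 725 on hand, pool $5,972.36 (≈ $8.2377 each)
Sale 2, sell 601: 601/725 × $5,972.36 → $4,950.88
After Purchase 5: 237 on hand, pool $2,467.88 (≈ $10.4130 each)
Total COGS = $1,569.64 + $4,950.88 = $6,520.52
Ending inventory (cost pool remaining) = $2,467.88

Ending inventory = $2,467.88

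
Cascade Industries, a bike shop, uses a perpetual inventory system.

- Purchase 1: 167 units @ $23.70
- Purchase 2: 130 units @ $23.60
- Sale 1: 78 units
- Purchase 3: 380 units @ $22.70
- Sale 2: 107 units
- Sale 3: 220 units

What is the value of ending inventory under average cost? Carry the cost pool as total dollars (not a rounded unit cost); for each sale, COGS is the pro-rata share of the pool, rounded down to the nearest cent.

Ending inventory = $6,269.51

After Purchase 1: 167 on hand, pool $3,957.90 (≈ $23.7000 each)
After Purchase 2: 297 on hand, pool $7,025.90 (≈ $23.6562 each)
Sale 1, sell 78: 78/297 × $7,025.90 → $1,845.18
After Purchase 3: 599 on hand, pool $13,806.72 (≈ $23.0496 each)
Sale 2, sell 107: 107/599 × $13,806.72 → $2,466.30
Sale 3, sell 220: 220/492 × $11,340.42 → $5,070.91
Total COGS = $1,845.18 + $2,466.30 + $5,070.91 = $9,382.39
Ending inventory (cost pool remaining) = $6,269.51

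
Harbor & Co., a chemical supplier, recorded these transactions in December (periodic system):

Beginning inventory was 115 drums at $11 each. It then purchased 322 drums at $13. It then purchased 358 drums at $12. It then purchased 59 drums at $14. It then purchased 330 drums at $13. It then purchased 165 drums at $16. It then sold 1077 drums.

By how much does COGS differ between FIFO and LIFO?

FIFO COGS: 115 @ $11 + 322 @ $13 + 358 @ $12 + 59 @ $14 + 223 @ $13 = $13,472
LIFO COGS: 165 @ $16 + 330 @ $13 + 59 @ $14 + 358 @ $12 + 165 @ $13 = $14,197
Difference = |$13,472 − $14,197| = $725

$725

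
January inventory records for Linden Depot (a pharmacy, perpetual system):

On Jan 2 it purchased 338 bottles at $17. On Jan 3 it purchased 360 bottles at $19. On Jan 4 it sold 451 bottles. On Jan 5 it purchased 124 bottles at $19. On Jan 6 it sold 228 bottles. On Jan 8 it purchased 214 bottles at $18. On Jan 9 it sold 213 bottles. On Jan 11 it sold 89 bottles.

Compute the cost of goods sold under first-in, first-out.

COGS = $17,804

Jan 4, 451 sold [FIFO — oldest first]: 338 @ $17 + 113 @ $19 = $7,893
Jan 6, 228 sold [FIFO — oldest first]: 228 @ $19 = $4,332
Jan 9, 213 sold [FIFO — oldest first]: 19 @ $19 + 124 @ $19 + 70 @ $18 = $3,977
Jan 11, 89 sold [FIFO — oldest first]: 89 @ $18 = $1,602
Total COGS = $7,893 + $4,332 + $3,977 + $1,602 = $17,804
Ending inventory: 55 @ $18 = $990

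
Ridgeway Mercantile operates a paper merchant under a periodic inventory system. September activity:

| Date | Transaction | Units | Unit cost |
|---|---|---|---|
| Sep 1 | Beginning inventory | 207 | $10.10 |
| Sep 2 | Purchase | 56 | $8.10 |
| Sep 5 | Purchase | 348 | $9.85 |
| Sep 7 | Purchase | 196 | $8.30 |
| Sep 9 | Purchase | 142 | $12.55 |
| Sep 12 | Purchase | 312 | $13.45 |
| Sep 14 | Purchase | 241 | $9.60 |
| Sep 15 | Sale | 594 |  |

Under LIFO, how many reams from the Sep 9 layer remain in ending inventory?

101

Sep 15, 594 sold [LIFO — newest first]: 241 @ $9.60 + 312 @ $13.45 + 41 @ $12.55 = $7,024.55
Ending inventory: 207 @ $10.10 + 56 @ $8.10 + 348 @ $9.85 + 196 @ $8.30 + 101 @ $12.55 = $8,866.45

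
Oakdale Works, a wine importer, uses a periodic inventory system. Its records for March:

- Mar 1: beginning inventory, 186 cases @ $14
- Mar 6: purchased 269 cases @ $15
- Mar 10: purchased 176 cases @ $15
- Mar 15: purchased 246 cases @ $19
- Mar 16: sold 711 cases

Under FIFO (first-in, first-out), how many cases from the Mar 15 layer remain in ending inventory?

166

Mar 16, 711 sold [FIFO — oldest first]: 186 @ $14 + 269 @ $15 + 176 @ $15 + 80 @ $19 = $10,799
Ending inventory: 166 @ $19 = $3,154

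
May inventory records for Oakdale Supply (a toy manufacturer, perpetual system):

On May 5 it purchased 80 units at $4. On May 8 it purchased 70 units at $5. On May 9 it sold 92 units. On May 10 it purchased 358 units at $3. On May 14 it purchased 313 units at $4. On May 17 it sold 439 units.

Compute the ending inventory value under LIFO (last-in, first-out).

May 9, 92 sold [LIFO — newest first]: 70 @ $5 + 22 @ $4 = $438
May 17, 439 sold [LIFO — newest first]: 313 @ $4 + 126 @ $3 = $1,630
Total COGS = $438 + $1,630 = $2,068
Ending inventory: 58 @ $4 + 232 @ $3 = $928

Ending inventory = $928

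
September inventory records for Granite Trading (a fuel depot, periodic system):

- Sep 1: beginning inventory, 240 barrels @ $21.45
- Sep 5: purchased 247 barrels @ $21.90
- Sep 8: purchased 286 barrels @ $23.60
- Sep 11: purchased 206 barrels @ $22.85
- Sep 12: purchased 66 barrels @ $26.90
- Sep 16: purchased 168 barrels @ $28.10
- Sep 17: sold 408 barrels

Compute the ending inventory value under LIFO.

Ending inventory = $18,038.10

Sep 17, 408 sold [LIFO — newest first]: 168 @ $28.10 + 66 @ $26.90 + 174 @ $22.85 = $10,472.10
Ending inventory: 240 @ $21.45 + 247 @ $21.90 + 286 @ $23.60 + 32 @ $22.85 = $18,038.10
Check: goods available $28,510.20 = COGS $10,472.10 + ending $18,038.10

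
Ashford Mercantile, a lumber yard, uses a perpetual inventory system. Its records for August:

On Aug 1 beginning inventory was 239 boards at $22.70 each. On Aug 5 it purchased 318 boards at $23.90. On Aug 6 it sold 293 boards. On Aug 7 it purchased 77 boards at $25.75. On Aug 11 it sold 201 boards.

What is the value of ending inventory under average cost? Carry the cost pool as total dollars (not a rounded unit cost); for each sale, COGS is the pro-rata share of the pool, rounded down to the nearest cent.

Ending inventory = $3,348.68

After Aug 1: 239 on hand, pool $5,425.30 (≈ $22.7000 each)
After Aug 5: 557 on hand, pool $13,025.50 (≈ $23.3851 each)
Aug 6, sell 293: 293/557 × $13,025.50 → $6,851.83
After Aug 7: 341 on hand, pool $8,156.42 (≈ $23.9191 each)
Aug 11, sell 201: 201/341 × $8,156.42 → $4,807.74
Total COGS = $6,851.83 + $4,807.74 = $11,659.57
Ending inventory (cost pool remaining) = $3,348.68
Check: goods available $15,008.25 = COGS $11,659.57 + ending $3,348.68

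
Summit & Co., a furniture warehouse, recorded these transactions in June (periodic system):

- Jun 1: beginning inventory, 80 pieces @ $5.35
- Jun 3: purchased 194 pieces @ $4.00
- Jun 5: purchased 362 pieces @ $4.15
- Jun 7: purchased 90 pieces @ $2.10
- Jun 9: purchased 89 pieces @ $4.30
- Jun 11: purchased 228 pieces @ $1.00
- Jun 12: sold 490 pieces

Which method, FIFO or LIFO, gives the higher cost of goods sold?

FIFO COGS: 80 @ $5.35 + 194 @ $4.00 + 216 @ $4.15 = $2,100.40
LIFO COGS: 228 @ $1.00 + 89 @ $4.30 + 90 @ $2.10 + 83 @ $4.15 = $1,144.15

FIFO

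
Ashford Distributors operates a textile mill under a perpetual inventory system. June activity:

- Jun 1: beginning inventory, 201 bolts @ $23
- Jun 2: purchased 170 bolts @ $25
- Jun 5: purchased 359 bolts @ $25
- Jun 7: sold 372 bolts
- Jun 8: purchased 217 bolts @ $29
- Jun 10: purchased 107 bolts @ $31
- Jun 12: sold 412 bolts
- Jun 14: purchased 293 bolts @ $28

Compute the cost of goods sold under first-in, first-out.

COGS = $19,414

Jun 7, 372 sold [FIFO — oldest first]: 201 @ $23 + 170 @ $25 + 1 @ $25 = $8,898
Jun 12, 412 sold [FIFO — oldest first]: 358 @ $25 + 54 @ $29 = $10,516
Total COGS = $8,898 + $10,516 = $19,414
Ending inventory: 163 @ $29 + 107 @ $31 + 293 @ $28 = $16,248
Check: goods available $35,662 = COGS $19,414 + ending $16,248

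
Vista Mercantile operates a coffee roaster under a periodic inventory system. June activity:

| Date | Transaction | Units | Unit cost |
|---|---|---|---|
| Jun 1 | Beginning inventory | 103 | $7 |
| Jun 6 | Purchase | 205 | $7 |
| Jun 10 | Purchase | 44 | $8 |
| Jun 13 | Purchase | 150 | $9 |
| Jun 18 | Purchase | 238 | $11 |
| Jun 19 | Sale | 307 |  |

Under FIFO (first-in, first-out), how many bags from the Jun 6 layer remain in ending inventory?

Jun 19, 307 sold [FIFO — oldest first]: 103 @ $7 + 204 @ $7 = $2,149
Ending inventory: 1 @ $7 + 44 @ $8 + 150 @ $9 + 238 @ $11 = $4,327

1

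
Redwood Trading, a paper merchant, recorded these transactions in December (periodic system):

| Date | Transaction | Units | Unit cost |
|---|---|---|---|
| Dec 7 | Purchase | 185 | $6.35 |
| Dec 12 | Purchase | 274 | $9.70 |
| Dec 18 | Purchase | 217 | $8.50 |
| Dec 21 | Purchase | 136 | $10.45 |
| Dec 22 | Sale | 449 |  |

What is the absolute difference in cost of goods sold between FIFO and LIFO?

$461.35

FIFO COGS: 185 @ $6.35 + 264 @ $9.70 = $3,735.55
LIFO COGS: 136 @ $10.45 + 217 @ $8.50 + 96 @ $9.70 = $4,196.90
Difference = |$3,735.55 − $4,196.90| = $461.35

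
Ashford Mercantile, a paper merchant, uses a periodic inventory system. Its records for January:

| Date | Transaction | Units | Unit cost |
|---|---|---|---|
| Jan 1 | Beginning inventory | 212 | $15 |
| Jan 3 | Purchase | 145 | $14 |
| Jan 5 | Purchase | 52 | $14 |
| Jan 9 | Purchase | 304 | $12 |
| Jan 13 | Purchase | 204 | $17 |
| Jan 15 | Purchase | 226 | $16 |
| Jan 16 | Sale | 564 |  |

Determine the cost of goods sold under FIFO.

COGS = $7,798

Jan 16, 564 sold [FIFO — oldest first]: 212 @ $15 + 145 @ $14 + 52 @ $14 + 155 @ $12 = $7,798
Ending inventory: 149 @ $12 + 204 @ $17 + 226 @ $16 = $8,872
Check: goods available $16,670 = COGS $7,798 + ending $8,872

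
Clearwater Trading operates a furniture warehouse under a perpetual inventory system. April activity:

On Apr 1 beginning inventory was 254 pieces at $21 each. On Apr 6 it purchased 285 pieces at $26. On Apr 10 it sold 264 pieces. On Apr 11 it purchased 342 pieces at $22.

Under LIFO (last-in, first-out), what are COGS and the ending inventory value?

Apr 10, 264 sold [LIFO — newest first]: 264 @ $26 = $6,864
Ending inventory: 254 @ $21 + 21 @ $26 + 342 @ $22 = $13,404

COGS = $6,864; ending inventory = $13,404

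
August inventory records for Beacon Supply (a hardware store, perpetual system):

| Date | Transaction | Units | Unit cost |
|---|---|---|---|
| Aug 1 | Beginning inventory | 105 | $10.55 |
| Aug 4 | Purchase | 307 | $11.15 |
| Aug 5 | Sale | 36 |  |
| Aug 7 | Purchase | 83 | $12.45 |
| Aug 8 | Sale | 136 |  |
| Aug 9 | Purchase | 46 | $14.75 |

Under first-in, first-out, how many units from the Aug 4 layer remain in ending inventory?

Aug 5, 36 sold [FIFO — oldest first]: 36 @ $10.55 = $379.80
Aug 8, 136 sold [FIFO — oldest first]: 69 @ $10.55 + 67 @ $11.15 = $1,475.00
Total COGS = $379.80 + $1,475.00 = $1,854.80
Ending inventory: 240 @ $11.15 + 83 @ $12.45 + 46 @ $14.75 = $4,387.85
Check: goods available $6,242.65 = COGS $1,854.80 + ending $4,387.85

240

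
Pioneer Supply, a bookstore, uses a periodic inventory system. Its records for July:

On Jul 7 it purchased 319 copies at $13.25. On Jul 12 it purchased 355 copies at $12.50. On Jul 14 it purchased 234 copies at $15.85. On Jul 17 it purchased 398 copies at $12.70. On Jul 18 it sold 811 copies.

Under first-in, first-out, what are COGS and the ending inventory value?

Jul 18, 811 sold [FIFO — oldest first]: 319 @ $13.25 + 355 @ $12.50 + 137 @ $15.85 = $10,835.70
Ending inventory: 97 @ $15.85 + 398 @ $12.70 = $6,592.05

COGS = $10,835.70; ending inventory = $6,592.05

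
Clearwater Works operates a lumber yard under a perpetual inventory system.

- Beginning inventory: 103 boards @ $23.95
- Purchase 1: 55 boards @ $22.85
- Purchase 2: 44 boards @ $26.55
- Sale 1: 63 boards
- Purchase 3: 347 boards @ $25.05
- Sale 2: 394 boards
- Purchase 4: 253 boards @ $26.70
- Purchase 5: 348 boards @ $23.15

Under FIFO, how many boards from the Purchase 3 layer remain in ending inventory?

92

Sale 1 (63) [FIFO — oldest first]: 63 @ $23.95 = $1,508.85
Sale 2 (394) [FIFO — oldest first]: 40 @ $23.95 + 55 @ $22.85 + 44 @ $26.55 + 255 @ $25.05 = $9,770.70
Total COGS = $1,508.85 + $9,770.70 = $11,279.55
Ending inventory: 92 @ $25.05 + 253 @ $26.70 + 348 @ $23.15 = $17,115.90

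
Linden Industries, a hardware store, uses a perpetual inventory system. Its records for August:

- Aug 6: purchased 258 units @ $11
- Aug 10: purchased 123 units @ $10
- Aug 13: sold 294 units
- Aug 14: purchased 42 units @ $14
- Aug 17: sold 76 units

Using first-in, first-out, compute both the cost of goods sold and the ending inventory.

COGS = $3,958; ending inventory = $698

Aug 13, 294 sold [FIFO — oldest first]: 258 @ $11 + 36 @ $10 = $3,198
Aug 17, 76 sold [FIFO — oldest first]: 76 @ $10 = $760
Total COGS = $3,198 + $760 = $3,958
Ending inventory: 11 @ $10 + 42 @ $14 = $698
Check: goods available $4,656 = COGS $3,958 + ending $698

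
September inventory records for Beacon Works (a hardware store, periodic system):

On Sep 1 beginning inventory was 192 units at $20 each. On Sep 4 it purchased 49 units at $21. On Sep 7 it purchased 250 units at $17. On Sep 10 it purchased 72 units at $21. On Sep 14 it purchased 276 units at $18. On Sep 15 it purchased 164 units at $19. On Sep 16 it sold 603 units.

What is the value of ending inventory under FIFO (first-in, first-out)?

Sep 16, 603 sold [FIFO — oldest first]: 192 @ $20 + 49 @ $21 + 250 @ $17 + 72 @ $21 + 40 @ $18 = $11,351
Ending inventory: 236 @ $18 + 164 @ $19 = $7,364
Check: goods available $18,715 = COGS $11,351 + ending $7,364

Ending inventory = $7,364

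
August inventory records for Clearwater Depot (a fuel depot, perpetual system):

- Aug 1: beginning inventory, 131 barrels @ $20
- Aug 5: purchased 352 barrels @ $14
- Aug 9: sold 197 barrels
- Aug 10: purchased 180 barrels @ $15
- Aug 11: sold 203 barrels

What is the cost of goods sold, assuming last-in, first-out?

Aug 9, 197 sold [LIFO — newest first]: 197 @ $14 = $2,758
Aug 11, 203 sold [LIFO — newest first]: 180 @ $15 + 23 @ $14 = $3,022
Total COGS = $2,758 + $3,022 = $5,780
Ending inventory: 131 @ $20 + 132 @ $14 = $4,468

COGS = $5,780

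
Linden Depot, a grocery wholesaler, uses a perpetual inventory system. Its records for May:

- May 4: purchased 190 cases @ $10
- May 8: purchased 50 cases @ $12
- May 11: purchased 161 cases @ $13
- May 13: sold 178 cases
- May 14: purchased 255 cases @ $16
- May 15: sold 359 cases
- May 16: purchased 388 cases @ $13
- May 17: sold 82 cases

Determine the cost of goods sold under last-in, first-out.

May 13, 178 sold [LIFO — newest first]: 161 @ $13 + 17 @ $12 = $2,297
May 15, 359 sold [LIFO — newest first]: 255 @ $16 + 33 @ $12 + 71 @ $10 = $5,186
May 17, 82 sold [LIFO — newest first]: 82 @ $13 = $1,066
Total COGS = $2,297 + $5,186 + $1,066 = $8,549
Ending inventory: 119 @ $10 + 306 @ $13 = $5,168

COGS = $8,549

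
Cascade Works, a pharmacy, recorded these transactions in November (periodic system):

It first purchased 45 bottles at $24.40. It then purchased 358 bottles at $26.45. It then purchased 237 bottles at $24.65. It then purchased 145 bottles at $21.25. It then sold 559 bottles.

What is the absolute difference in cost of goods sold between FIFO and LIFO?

FIFO COGS: 45 @ $24.40 + 358 @ $26.45 + 156 @ $24.65 = $14,412.50
LIFO COGS: 145 @ $21.25 + 237 @ $24.65 + 177 @ $26.45 = $13,604.95
Difference = |$14,412.50 − $13,604.95| = $807.55

$807.55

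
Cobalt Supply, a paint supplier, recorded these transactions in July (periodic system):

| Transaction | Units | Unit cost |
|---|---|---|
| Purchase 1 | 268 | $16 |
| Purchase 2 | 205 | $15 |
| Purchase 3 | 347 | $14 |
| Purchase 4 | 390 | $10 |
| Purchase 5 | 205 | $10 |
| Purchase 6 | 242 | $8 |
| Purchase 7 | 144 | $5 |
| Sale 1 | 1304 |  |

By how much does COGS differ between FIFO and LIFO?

FIFO COGS: 268 @ $16 + 205 @ $15 + 347 @ $14 + 390 @ $10 + 94 @ $10 = $17,061
LIFO COGS: 144 @ $5 + 242 @ $8 + 205 @ $10 + 390 @ $10 + 323 @ $14 = $13,128
Difference = |$17,061 − $13,128| = $3,933

$3,933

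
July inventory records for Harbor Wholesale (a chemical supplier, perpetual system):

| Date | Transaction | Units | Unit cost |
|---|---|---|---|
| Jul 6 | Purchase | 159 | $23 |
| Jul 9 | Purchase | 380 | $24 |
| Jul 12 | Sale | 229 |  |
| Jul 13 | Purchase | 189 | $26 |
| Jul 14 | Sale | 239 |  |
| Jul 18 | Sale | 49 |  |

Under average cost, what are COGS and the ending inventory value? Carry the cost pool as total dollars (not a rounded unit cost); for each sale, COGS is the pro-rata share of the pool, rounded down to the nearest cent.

After Jul 6: 159 on hand, pool $3,657.00 (≈ $23.0000 each)
After Jul 9: 539 on hand, pool $12,777.00 (≈ $23.7050 each)
Jul 12, sell 229: 229/539 × $12,777.00 → $5,428.44
After Jul 13: 499 on hand, pool $12,262.56 (≈ $24.5743 each)
Jul 14, sell 239: 239/499 × $12,262.56 → $5,873.25
Jul 18, sell 49: 49/260 × $6,389.31 → $1,204.13
Total COGS = $5,428.44 + $5,873.25 + $1,204.13 = $12,505.82
Ending inventory (cost pool remaining) = $5,185.18
Check: goods available $17,691.00 = COGS $12,505.82 + ending $5,185.18

COGS = $12,505.82; ending inventory = $5,185.18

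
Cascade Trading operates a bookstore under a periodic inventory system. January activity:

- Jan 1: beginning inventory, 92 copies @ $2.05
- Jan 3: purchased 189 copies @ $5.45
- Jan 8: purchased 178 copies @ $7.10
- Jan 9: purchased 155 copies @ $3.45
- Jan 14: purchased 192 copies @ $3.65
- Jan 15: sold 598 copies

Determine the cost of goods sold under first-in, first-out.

Jan 15, 598 sold [FIFO — oldest first]: 92 @ $2.05 + 189 @ $5.45 + 178 @ $7.10 + 139 @ $3.45 = $2,962.00
Ending inventory: 16 @ $3.45 + 192 @ $3.65 = $756.00

COGS = $2,962.00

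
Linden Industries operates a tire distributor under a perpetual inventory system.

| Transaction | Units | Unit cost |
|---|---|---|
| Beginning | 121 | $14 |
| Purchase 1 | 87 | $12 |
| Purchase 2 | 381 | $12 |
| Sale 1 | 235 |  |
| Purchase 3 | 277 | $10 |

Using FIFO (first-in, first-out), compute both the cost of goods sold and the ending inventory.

Sale 1 (235) [FIFO — oldest first]: 121 @ $14 + 87 @ $12 + 27 @ $12 = $3,062
Ending inventory: 354 @ $12 + 277 @ $10 = $7,018
Check: goods available $10,080 = COGS $3,062 + ending $7,018

COGS = $3,062; ending inventory = $7,018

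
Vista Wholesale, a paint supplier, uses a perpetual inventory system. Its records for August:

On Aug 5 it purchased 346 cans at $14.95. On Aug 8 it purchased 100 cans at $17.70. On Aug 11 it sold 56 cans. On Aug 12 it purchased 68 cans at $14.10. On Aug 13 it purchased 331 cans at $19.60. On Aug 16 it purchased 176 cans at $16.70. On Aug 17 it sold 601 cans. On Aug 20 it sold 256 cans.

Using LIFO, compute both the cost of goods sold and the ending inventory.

COGS = $15,713.70; ending inventory = $1,614.60

Aug 11, 56 sold [LIFO — newest first]: 56 @ $17.70 = $991.20
Aug 17, 601 sold [LIFO — newest first]: 176 @ $16.70 + 331 @ $19.60 + 68 @ $14.10 + 26 @ $17.70 = $10,845.80
Aug 20, 256 sold [LIFO — newest first]: 18 @ $17.70 + 238 @ $14.95 = $3,876.70
Total COGS = $991.20 + $10,845.80 + $3,876.70 = $15,713.70
Ending inventory: 108 @ $14.95 = $1,614.60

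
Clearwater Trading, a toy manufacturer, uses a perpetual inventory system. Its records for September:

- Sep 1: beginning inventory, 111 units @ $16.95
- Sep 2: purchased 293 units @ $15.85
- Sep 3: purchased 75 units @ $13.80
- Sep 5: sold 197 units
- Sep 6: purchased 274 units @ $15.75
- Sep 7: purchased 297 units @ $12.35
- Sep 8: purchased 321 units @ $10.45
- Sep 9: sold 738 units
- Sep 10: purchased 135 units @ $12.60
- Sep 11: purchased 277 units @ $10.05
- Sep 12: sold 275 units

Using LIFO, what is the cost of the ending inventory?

Ending inventory = $8,738.40

Sep 5, 197 sold [LIFO — newest first]: 75 @ $13.80 + 122 @ $15.85 = $2,968.70
Sep 9, 738 sold [LIFO — newest first]: 321 @ $10.45 + 297 @ $12.35 + 120 @ $15.75 = $8,912.40
Sep 12, 275 sold [LIFO — newest first]: 275 @ $10.05 = $2,763.75
Total COGS = $2,968.70 + $8,912.40 + $2,763.75 = $14,644.85
Ending inventory: 111 @ $16.95 + 171 @ $15.85 + 154 @ $15.75 + 135 @ $12.60 + 2 @ $10.05 = $8,738.40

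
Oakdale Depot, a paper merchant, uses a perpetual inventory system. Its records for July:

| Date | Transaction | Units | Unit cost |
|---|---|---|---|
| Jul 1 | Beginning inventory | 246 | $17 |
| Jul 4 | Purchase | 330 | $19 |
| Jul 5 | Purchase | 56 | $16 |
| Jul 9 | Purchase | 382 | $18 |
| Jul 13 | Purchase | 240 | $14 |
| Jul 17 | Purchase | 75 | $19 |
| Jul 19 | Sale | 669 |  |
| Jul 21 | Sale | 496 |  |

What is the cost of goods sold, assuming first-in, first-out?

Jul 19, 669 sold [FIFO — oldest first]: 246 @ $17 + 330 @ $19 + 56 @ $16 + 37 @ $18 = $12,014
Jul 21, 496 sold [FIFO — oldest first]: 345 @ $18 + 151 @ $14 = $8,324
Total COGS = $12,014 + $8,324 = $20,338
Ending inventory: 89 @ $14 + 75 @ $19 = $2,671
Check: goods available $23,009 = COGS $20,338 + ending $2,671

COGS = $20,338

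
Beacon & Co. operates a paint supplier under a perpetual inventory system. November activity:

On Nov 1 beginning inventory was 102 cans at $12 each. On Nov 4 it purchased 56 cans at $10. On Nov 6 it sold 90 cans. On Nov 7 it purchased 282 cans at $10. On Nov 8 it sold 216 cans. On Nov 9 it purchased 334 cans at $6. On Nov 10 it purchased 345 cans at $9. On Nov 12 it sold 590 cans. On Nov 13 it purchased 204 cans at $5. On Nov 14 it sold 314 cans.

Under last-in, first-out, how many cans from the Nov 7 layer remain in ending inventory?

Nov 6, 90 sold [LIFO — newest first]: 56 @ $10 + 34 @ $12 = $968
Nov 8, 216 sold [LIFO — newest first]: 216 @ $10 = $2,160
Nov 12, 590 sold [LIFO — newest first]: 345 @ $9 + 245 @ $6 = $4,575
Nov 14, 314 sold [LIFO — newest first]: 204 @ $5 + 89 @ $6 + 21 @ $10 = $1,764
Total COGS = $968 + $2,160 + $4,575 + $1,764 = $9,467
Ending inventory: 68 @ $12 + 45 @ $10 = $1,266

45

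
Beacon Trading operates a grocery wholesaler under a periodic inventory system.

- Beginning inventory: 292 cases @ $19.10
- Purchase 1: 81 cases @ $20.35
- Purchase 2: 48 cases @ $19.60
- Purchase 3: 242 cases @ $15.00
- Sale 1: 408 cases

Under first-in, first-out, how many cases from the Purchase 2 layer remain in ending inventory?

Sale 1 (408) [FIFO — oldest first]: 292 @ $19.10 + 81 @ $20.35 + 35 @ $19.60 = $7,911.55
Ending inventory: 13 @ $19.60 + 242 @ $15.00 = $3,884.80
Check: goods available $11,796.35 = COGS $7,911.55 + ending $3,884.80

13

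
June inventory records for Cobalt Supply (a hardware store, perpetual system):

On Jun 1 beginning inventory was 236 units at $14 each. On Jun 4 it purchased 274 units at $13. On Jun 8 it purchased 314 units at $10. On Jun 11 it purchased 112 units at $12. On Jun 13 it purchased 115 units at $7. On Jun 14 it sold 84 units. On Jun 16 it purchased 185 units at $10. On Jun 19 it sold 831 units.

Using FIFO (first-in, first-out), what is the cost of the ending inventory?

Jun 14, 84 sold [FIFO — oldest first]: 84 @ $14 = $1,176
Jun 19, 831 sold [FIFO — oldest first]: 152 @ $14 + 274 @ $13 + 314 @ $10 + 91 @ $12 = $9,922
Total COGS = $1,176 + $9,922 = $11,098
Ending inventory: 21 @ $12 + 115 @ $7 + 185 @ $10 = $2,907

Ending inventory = $2,907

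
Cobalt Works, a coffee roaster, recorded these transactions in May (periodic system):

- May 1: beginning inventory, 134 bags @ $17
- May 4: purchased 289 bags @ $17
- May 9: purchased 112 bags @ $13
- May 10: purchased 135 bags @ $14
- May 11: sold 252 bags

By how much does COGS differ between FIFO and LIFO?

$853

FIFO COGS: 134 @ $17 + 118 @ $17 = $4,284
LIFO COGS: 135 @ $14 + 112 @ $13 + 5 @ $17 = $3,431
Difference = |$4,284 − $3,431| = $853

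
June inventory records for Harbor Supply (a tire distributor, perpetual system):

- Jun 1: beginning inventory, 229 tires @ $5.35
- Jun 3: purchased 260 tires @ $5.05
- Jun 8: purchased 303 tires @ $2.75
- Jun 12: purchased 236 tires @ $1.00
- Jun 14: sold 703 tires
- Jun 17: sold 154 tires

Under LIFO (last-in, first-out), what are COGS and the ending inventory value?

Jun 14, 703 sold [LIFO — newest first]: 236 @ $1.00 + 303 @ $2.75 + 164 @ $5.05 = $1,897.45
Jun 17, 154 sold [LIFO — newest first]: 96 @ $5.05 + 58 @ $5.35 = $795.10
Total COGS = $1,897.45 + $795.10 = $2,692.55
Ending inventory: 171 @ $5.35 = $914.85
Check: goods available $3,607.40 = COGS $2,692.55 + ending $914.85

COGS = $2,692.55; ending inventory = $914.85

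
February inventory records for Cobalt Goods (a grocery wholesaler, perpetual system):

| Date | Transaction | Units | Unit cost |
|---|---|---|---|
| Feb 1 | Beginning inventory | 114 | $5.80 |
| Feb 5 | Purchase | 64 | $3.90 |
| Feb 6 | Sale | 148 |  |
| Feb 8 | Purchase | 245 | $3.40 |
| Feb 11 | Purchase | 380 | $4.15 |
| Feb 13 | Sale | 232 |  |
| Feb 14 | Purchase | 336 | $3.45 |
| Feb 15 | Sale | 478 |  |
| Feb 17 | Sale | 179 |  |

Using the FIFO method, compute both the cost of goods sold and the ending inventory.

COGS = $4,128.10; ending inventory = $351.90

Feb 6, 148 sold [FIFO — oldest first]: 114 @ $5.80 + 34 @ $3.90 = $793.80
Feb 13, 232 sold [FIFO — oldest first]: 30 @ $3.90 + 202 @ $3.40 = $803.80
Feb 15, 478 sold [FIFO — oldest first]: 43 @ $3.40 + 380 @ $4.15 + 55 @ $3.45 = $1,912.95
Feb 17, 179 sold [FIFO — oldest first]: 179 @ $3.45 = $617.55
Total COGS = $793.80 + $803.80 + $1,912.95 + $617.55 = $4,128.10
Ending inventory: 102 @ $3.45 = $351.90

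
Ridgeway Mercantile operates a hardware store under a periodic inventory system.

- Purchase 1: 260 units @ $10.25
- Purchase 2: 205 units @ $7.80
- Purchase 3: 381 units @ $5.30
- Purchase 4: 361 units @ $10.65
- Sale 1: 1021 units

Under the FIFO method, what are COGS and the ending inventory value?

COGS = $8,147.05; ending inventory = $1,980.90

Sale 1 (1021) [FIFO — oldest first]: 260 @ $10.25 + 205 @ $7.80 + 381 @ $5.30 + 175 @ $10.65 = $8,147.05
Ending inventory: 186 @ $10.65 = $1,980.90
Check: goods available $10,127.95 = COGS $8,147.05 + ending $1,980.90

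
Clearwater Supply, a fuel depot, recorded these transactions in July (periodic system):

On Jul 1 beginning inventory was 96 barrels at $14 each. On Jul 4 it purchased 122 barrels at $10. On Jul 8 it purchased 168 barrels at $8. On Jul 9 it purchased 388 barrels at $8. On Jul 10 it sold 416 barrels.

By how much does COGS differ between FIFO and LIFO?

$820

FIFO COGS: 96 @ $14 + 122 @ $10 + 168 @ $8 + 30 @ $8 = $4,148
LIFO COGS: 388 @ $8 + 28 @ $8 = $3,328
Difference = |$4,148 − $3,328| = $820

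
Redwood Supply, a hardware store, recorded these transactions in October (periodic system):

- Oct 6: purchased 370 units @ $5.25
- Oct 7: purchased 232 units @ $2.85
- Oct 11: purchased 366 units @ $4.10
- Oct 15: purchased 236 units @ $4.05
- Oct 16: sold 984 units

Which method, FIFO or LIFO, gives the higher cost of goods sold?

FIFO COGS: 370 @ $5.25 + 232 @ $2.85 + 366 @ $4.10 + 16 @ $4.05 = $4,169.10
LIFO COGS: 236 @ $4.05 + 366 @ $4.10 + 232 @ $2.85 + 150 @ $5.25 = $3,905.10

FIFO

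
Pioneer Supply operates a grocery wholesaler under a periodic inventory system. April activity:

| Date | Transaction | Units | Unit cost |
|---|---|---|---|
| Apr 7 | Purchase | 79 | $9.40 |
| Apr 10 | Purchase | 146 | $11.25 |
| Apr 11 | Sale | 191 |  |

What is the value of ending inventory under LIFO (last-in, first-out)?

Ending inventory = $319.60

Apr 11, 191 sold [LIFO — newest first]: 146 @ $11.25 + 45 @ $9.40 = $2,065.50
Ending inventory: 34 @ $9.40 = $319.60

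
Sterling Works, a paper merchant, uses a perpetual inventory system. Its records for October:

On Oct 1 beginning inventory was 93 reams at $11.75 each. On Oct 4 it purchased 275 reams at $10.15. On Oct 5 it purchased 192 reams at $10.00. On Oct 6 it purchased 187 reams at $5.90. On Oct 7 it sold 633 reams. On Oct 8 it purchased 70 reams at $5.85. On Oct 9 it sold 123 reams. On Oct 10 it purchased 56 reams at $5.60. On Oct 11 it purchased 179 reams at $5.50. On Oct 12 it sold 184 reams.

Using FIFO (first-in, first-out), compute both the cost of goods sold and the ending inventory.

COGS = $7,998.90; ending inventory = $616.00

Oct 7, 633 sold [FIFO — oldest first]: 93 @ $11.75 + 275 @ $10.15 + 192 @ $10.00 + 73 @ $5.90 = $6,234.70
Oct 9, 123 sold [FIFO — oldest first]: 114 @ $5.90 + 9 @ $5.85 = $725.25
Oct 12, 184 sold [FIFO — oldest first]: 61 @ $5.85 + 56 @ $5.60 + 67 @ $5.50 = $1,038.95
Total COGS = $6,234.70 + $725.25 + $1,038.95 = $7,998.90
Ending inventory: 112 @ $5.50 = $616.00
Check: goods available $8,614.90 = COGS $7,998.90 + ending $616.00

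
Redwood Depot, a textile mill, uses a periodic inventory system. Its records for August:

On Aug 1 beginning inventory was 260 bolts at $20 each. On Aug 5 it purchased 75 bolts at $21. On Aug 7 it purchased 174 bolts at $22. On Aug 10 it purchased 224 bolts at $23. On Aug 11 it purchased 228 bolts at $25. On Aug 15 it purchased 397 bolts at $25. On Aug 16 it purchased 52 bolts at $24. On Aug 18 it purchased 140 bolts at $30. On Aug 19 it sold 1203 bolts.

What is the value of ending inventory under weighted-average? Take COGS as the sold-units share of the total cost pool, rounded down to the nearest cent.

Aug 19, sell 1203: 1203/1550 × $36,828.00 → $28,583.28
Ending inventory (cost pool remaining) = $8,244.72
Check: goods available $36,828.00 = COGS $28,583.28 + ending $8,244.72

Ending inventory = $8,244.72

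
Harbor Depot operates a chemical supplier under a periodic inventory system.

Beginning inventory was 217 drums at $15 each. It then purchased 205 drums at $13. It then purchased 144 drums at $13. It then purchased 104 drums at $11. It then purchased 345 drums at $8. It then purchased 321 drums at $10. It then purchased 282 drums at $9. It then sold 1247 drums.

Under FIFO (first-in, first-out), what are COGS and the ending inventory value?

COGS = $14,016; ending inventory = $3,428

Sale 1 (1247) [FIFO — oldest first]: 217 @ $15 + 205 @ $13 + 144 @ $13 + 104 @ $11 + 345 @ $8 + 232 @ $10 = $14,016
Ending inventory: 89 @ $10 + 282 @ $9 = $3,428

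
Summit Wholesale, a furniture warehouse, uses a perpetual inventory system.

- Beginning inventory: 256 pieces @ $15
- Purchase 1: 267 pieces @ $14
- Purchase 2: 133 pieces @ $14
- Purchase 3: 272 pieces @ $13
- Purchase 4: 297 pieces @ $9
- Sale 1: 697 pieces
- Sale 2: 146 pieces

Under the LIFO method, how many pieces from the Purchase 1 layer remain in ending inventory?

126

Sale 1 (697) [LIFO — newest first]: 297 @ $9 + 272 @ $13 + 128 @ $14 = $8,001
Sale 2 (146) [LIFO — newest first]: 5 @ $14 + 141 @ $14 = $2,044
Total COGS = $8,001 + $2,044 = $10,045
Ending inventory: 256 @ $15 + 126 @ $14 = $5,604
Check: goods available $15,649 = COGS $10,045 + ending $5,604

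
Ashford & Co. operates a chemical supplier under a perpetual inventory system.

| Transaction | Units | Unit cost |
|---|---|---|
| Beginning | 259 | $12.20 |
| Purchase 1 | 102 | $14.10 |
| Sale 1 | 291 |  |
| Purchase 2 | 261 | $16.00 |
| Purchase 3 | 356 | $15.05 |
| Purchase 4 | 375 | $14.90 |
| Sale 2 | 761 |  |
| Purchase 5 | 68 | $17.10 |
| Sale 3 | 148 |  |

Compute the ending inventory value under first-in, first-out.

Sale 1 (291) [FIFO — oldest first]: 259 @ $12.20 + 32 @ $14.10 = $3,611.00
Sale 2 (761) [FIFO — oldest first]: 70 @ $14.10 + 261 @ $16.00 + 356 @ $15.05 + 74 @ $14.90 = $11,623.40
Sale 3 (148) [FIFO — oldest first]: 148 @ $14.90 = $2,205.20
Total COGS = $3,611.00 + $11,623.40 + $2,205.20 = $17,439.60
Ending inventory: 153 @ $14.90 + 68 @ $17.10 = $3,442.50

Ending inventory = $3,442.50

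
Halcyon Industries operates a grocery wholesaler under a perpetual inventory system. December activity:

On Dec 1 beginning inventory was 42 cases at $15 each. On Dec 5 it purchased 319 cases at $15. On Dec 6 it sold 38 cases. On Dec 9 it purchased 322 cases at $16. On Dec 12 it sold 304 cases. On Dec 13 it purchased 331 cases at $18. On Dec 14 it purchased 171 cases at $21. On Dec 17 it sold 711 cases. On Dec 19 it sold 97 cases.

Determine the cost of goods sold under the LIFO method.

COGS = $19,591

Dec 6, 38 sold [LIFO — newest first]: 38 @ $15 = $570
Dec 12, 304 sold [LIFO — newest first]: 304 @ $16 = $4,864
Dec 17, 711 sold [LIFO — newest first]: 171 @ $21 + 331 @ $18 + 18 @ $16 + 191 @ $15 = $12,702
Dec 19, 97 sold [LIFO — newest first]: 90 @ $15 + 7 @ $15 = $1,455
Total COGS = $570 + $4,864 + $12,702 + $1,455 = $19,591
Ending inventory: 35 @ $15 = $525
Check: goods available $20,116 = COGS $19,591 + ending $525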